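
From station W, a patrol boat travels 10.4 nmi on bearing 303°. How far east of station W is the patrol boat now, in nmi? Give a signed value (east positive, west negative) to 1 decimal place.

-8.7 nmi

Leg 1 (303°, 10.4 nmi): east 10.4 sin 303° = -8.72, north 10.4 cos 303° = 5.66
Net east component: -8.72 nmi.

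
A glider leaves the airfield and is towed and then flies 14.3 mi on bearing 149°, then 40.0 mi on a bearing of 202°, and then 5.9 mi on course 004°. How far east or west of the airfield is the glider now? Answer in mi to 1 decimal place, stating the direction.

Leg 1 (149°, 14.3 mi): east 14.3 sin 149° = 7.37, north 14.3 cos 149° = -12.26
Leg 2 (202°, 40.0 mi): east 40.0 sin 202° = -14.98, north 40.0 cos 202° = -37.09
Leg 3 (004°, 5.9 mi): east 5.9 sin 4° = 0.41, north 5.9 cos 4° = 5.89
Net east component: -7.21 mi.

7.2 mi west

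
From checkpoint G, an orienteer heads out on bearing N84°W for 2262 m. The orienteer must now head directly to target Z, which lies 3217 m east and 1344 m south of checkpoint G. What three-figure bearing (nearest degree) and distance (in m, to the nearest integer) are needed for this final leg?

106°, 5690 m

Leg 1 (N84°W, 2262 m): east 2262 sin 276° = -2249.61, north 2262 cos 276° = 236.44
Current position: (-2249.61, 236.44). Target: (3217, -1344). Remaining: Δeast = 5466.61, Δnorth = -1580.44.
Bearing = atan2(5466.61, -1580.44) mod 360° = 106.13°; distance = √((5466.61)² + (-1580.44)²) = 5690.484 m.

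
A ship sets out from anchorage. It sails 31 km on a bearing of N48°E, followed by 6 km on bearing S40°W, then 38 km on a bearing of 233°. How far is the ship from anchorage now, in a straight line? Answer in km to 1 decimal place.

Leg 1 (N48°E, 31 km): east 31 sin 48° = 23.04, north 31 cos 48° = 20.74
Leg 2 (S40°W, 6 km): east 6 sin 220° = -3.86, north 6 cos 220° = -4.60
Leg 3 (233°, 38 km): east 38 sin 233° = -30.35, north 38 cos 233° = -22.87
Net: -11.17 east, -6.72 north. Distance = √((-11.17)² + (-6.72)²) = 13.035 km.

13.0 km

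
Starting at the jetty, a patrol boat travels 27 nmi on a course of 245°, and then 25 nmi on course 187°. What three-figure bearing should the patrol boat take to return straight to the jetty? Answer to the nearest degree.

Leg 1 (245°, 27 nmi): east 27 sin 245° = -24.47, north 27 cos 245° = -11.41
Leg 2 (187°, 25 nmi): east 25 sin 187° = -3.05, north 25 cos 187° = -24.81
Net displacement: -27.52 east, -36.22 north. Direction back to start is (27.52, 36.22): bearing = atan2(27.52, 36.22) mod 360° = 37.22° ≈ 037°.

037°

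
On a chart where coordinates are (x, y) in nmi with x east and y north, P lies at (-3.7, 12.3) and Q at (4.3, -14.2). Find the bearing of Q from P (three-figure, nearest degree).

163°

Δeast = 4.3 − -3.7 = 8.00; Δnorth = -14.2 − 12.3 = -26.50.
Bearing = atan2(Δeast, Δnorth) mod 360° = 163.20° ≈ 163°.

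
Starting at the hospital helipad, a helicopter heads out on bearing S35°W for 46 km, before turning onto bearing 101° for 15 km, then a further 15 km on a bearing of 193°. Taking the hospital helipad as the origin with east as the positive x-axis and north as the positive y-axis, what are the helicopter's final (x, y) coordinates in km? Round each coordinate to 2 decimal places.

(-15.03, -55.16)

Leg 1 (S35°W, 46 km): east 46 sin 215° = -26.38, north 46 cos 215° = -37.68
Leg 2 (101°, 15 km): east 15 sin 101° = 14.72, north 15 cos 101° = -2.86
Leg 3 (193°, 15 km): east 15 sin 193° = -3.37, north 15 cos 193° = -14.62
Summing: -15.03 km east, -55.16 km north → (-15.03, -55.16).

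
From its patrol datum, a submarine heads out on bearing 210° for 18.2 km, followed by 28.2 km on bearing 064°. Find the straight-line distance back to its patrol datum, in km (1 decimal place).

Leg 1 (210°, 18.2 km): east 18.2 sin 210° = -9.10, north 18.2 cos 210° = -15.76
Leg 2 (064°, 28.2 km): east 28.2 sin 64° = 25.35, north 28.2 cos 64° = 12.36
Net: 16.25 east, -3.40 north. Distance = √((16.25)² + (-3.40)²) = 16.598 km.

16.6 km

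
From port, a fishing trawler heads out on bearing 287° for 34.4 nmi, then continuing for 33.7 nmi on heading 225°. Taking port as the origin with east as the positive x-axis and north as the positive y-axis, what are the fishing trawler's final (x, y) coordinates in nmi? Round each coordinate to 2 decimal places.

(-56.73, -13.77)

Leg 1 (287°, 34.4 nmi): east 34.4 sin 287° = -32.90, north 34.4 cos 287° = 10.06
Leg 2 (225°, 33.7 nmi): east 33.7 sin 225° = -23.83, north 33.7 cos 225° = -23.83
Summing: -56.73 nmi east, -13.77 nmi north → (-56.73, -13.77).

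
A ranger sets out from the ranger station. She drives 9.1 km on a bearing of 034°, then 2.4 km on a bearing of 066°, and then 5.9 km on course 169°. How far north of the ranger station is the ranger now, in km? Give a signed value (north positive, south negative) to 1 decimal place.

2.7 km

Leg 1 (034°, 9.1 km): east 9.1 sin 34° = 5.09, north 9.1 cos 34° = 7.54
Leg 2 (066°, 2.4 km): east 2.4 sin 66° = 2.19, north 2.4 cos 66° = 0.98
Leg 3 (169°, 5.9 km): east 5.9 sin 169° = 1.13, north 5.9 cos 169° = -5.79
Net north component: 2.73 km.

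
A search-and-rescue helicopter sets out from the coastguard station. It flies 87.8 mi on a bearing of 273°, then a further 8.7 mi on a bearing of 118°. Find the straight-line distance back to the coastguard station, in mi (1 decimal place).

Leg 1 (273°, 87.8 mi): east 87.8 sin 273° = -87.68, north 87.8 cos 273° = 4.60
Leg 2 (118°, 8.7 mi): east 8.7 sin 118° = 7.68, north 8.7 cos 118° = -4.08
Net: -80.00 east, 0.51 north. Distance = √((-80.00)² + (0.51)²) = 80.000 mi.

80.0 mi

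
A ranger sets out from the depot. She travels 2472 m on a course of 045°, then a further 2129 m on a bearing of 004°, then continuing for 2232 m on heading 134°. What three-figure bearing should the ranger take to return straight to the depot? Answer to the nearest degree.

236°

Leg 1 (045°, 2472 m): east 2472 sin 45° = 1747.97, north 2472 cos 45° = 1747.97
Leg 2 (004°, 2129 m): east 2129 sin 4° = 148.51, north 2129 cos 4° = 2123.81
Leg 3 (134°, 2232 m): east 2232 sin 134° = 1605.57, north 2232 cos 134° = -1550.48
Net displacement: 3502.05 east, 2321.30 north. Direction back to start is (-3502.05, -2321.30): bearing = atan2(-3502.05, -2321.30) mod 360° = 236.46° ≈ 236°.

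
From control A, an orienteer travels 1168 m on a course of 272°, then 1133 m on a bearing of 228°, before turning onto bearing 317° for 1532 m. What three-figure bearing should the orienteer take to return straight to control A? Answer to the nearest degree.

Leg 1 (272°, 1168 m): east 1168 sin 272° = -1167.29, north 1168 cos 272° = 40.76
Leg 2 (228°, 1133 m): east 1133 sin 228° = -841.98, north 1133 cos 228° = -758.12
Leg 3 (317°, 1532 m): east 1532 sin 317° = -1044.82, north 1532 cos 317° = 1120.43
Net displacement: -3054.09 east, 403.07 north. Direction back to start is (3054.09, -403.07): bearing = atan2(3054.09, -403.07) mod 360° = 97.52° ≈ 098°.

098°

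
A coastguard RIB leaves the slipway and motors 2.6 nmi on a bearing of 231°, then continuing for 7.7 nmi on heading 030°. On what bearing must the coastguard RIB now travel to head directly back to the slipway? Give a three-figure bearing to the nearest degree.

Leg 1 (231°, 2.6 nmi): east 2.6 sin 231° = -2.02, north 2.6 cos 231° = -1.64
Leg 2 (030°, 7.7 nmi): east 7.7 sin 30° = 3.85, north 7.7 cos 30° = 6.67
Net displacement: 1.83 east, 5.03 north. Direction back to start is (-1.83, -5.03): bearing = atan2(-1.83, -5.03) mod 360° = 199.98° ≈ 200°.

200°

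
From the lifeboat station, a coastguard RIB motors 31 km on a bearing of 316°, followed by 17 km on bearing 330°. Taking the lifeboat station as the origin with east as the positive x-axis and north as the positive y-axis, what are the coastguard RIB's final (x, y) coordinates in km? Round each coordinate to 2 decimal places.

Leg 1 (316°, 31 km): east 31 sin 316° = -21.53, north 31 cos 316° = 22.30
Leg 2 (330°, 17 km): east 17 sin 330° = -8.50, north 17 cos 330° = 14.72
Summing: -30.03 km east, 37.02 km north → (-30.03, 37.02).

(-30.03, 37.02)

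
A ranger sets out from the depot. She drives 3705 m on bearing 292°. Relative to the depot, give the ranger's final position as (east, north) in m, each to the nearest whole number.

(-3435, 1388)

Leg 1 (292°, 3705 m): east 3705 sin 292° = -3435.22, north 3705 cos 292° = 1387.92
Summing: -3435.22 m east, 1387.92 m north → (-3435, 1388).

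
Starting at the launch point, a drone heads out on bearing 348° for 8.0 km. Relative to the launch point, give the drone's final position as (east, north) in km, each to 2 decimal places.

(-1.66, 7.83)

Leg 1 (348°, 8.0 km): east 8.0 sin 348° = -1.66, north 8.0 cos 348° = 7.83
Summing: -1.66 km east, 7.83 km north → (-1.66, 7.83).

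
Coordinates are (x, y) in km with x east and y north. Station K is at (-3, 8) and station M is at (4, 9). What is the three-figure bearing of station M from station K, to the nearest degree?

082°

Δeast = 4 − -3 = 7.00; Δnorth = 9 − 8 = 1.00.
Bearing = atan2(Δeast, Δnorth) mod 360° = 81.87° ≈ 082°.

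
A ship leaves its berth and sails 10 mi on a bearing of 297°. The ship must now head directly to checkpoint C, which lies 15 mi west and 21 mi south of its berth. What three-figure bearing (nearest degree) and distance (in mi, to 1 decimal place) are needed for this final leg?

Leg 1 (297°, 10 mi): east 10 sin 297° = -8.91, north 10 cos 297° = 4.54
Current position: (-8.91, 4.54). Target: (-15, -21). Remaining: Δeast = -6.09, Δnorth = -25.54.
Bearing = atan2(-6.09, -25.54) mod 360° = 193.41°; distance = √((-6.09)² + (-25.54)²) = 26.256 mi.

193°, 26.3 mi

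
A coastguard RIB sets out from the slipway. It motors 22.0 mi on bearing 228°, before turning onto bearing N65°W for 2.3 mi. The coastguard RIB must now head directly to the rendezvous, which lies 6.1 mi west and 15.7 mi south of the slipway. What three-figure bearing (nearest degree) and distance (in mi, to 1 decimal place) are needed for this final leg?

Leg 1 (228°, 22.0 mi): east 22.0 sin 228° = -16.35, north 22.0 cos 228° = -14.72
Leg 2 (N65°W, 2.3 mi): east 2.3 sin 295° = -2.08, north 2.3 cos 295° = 0.97
Current position: (-18.43, -13.75). Target: (-6.1, -15.7). Remaining: Δeast = 12.33, Δnorth = -1.95.
Bearing = atan2(12.33, -1.95) mod 360° = 98.99°; distance = √((12.33)² + (-1.95)²) = 12.487 mi.

099°, 12.5 mi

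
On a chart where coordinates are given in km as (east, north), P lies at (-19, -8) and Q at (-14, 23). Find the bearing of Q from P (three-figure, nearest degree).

Δeast = -14 − -19 = 5.00; Δnorth = 23 − -8 = 31.00.
Bearing = atan2(Δeast, Δnorth) mod 360° = 9.16° ≈ 009°.

009°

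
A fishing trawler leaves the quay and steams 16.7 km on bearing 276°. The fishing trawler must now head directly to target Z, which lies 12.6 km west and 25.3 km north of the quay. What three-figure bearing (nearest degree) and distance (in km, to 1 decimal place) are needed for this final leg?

Leg 1 (276°, 16.7 km): east 16.7 sin 276° = -16.61, north 16.7 cos 276° = 1.75
Current position: (-16.61, 1.75). Target: (-12.6, 25.3). Remaining: Δeast = 4.01, Δnorth = 23.55.
Bearing = atan2(4.01, 23.55) mod 360° = 9.66°; distance = √((4.01)² + (23.55)²) = 23.893 km.

010°, 23.9 km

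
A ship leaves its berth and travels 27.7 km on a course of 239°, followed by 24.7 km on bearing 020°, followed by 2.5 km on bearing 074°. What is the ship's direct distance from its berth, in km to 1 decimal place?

16.1 km

Leg 1 (239°, 27.7 km): east 27.7 sin 239° = -23.74, north 27.7 cos 239° = -14.27
Leg 2 (020°, 24.7 km): east 24.7 sin 20° = 8.45, north 24.7 cos 20° = 23.21
Leg 3 (074°, 2.5 km): east 2.5 sin 74° = 2.40, north 2.5 cos 74° = 0.69
Net: -12.89 east, 9.63 north. Distance = √((-12.89)² + (9.63)²) = 16.094 km.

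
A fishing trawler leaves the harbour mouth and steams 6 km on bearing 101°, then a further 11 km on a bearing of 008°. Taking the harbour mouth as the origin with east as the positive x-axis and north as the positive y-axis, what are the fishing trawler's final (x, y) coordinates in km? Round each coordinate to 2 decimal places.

(7.42, 9.75)

Leg 1 (101°, 6 km): east 6 sin 101° = 5.89, north 6 cos 101° = -1.14
Leg 2 (008°, 11 km): east 11 sin 8° = 1.53, north 11 cos 8° = 10.89
Summing: 7.42 km east, 9.75 km north → (7.42, 9.75).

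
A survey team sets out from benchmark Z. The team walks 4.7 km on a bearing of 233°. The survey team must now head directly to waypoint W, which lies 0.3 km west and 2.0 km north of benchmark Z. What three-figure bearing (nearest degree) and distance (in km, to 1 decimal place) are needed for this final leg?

Leg 1 (233°, 4.7 km): east 4.7 sin 233° = -3.75, north 4.7 cos 233° = -2.83
Current position: (-3.75, -2.83). Target: (-0.3, 2.0). Remaining: Δeast = 3.45, Δnorth = 4.83.
Bearing = atan2(3.45, 4.83) mod 360° = 35.57°; distance = √((3.45)² + (4.83)²) = 5.936 km.

036°, 5.9 km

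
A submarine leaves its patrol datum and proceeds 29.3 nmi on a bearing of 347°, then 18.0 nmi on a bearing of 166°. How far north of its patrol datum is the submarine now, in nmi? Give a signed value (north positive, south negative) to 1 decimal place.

Leg 1 (347°, 29.3 nmi): east 29.3 sin 347° = -6.59, north 29.3 cos 347° = 28.55
Leg 2 (166°, 18.0 nmi): east 18.0 sin 166° = 4.35, north 18.0 cos 166° = -17.47
Net north component: 11.08 nmi.

11.1 nmi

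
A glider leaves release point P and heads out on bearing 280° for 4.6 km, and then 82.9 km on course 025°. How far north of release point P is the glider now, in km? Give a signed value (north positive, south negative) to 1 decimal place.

Leg 1 (280°, 4.6 km): east 4.6 sin 280° = -4.53, north 4.6 cos 280° = 0.80
Leg 2 (025°, 82.9 km): east 82.9 sin 25° = 35.04, north 82.9 cos 25° = 75.13
Net north component: 75.93 km.

75.9 km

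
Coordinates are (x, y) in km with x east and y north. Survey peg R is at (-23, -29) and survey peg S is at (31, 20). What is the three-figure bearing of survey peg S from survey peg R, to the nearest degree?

Δeast = 31 − -23 = 54.00; Δnorth = 20 − -29 = 49.00.
Bearing = atan2(Δeast, Δnorth) mod 360° = 47.78° ≈ 048°.

048°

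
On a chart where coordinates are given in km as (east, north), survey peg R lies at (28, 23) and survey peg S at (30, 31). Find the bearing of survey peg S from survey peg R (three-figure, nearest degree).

Δeast = 30 − 28 = 2.00; Δnorth = 31 − 23 = 8.00.
Bearing = atan2(Δeast, Δnorth) mod 360° = 14.04° ≈ 014°.

014°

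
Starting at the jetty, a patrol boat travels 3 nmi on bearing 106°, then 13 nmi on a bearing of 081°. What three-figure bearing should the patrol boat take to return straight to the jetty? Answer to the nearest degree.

Leg 1 (106°, 3 nmi): east 3 sin 106° = 2.88, north 3 cos 106° = -0.83
Leg 2 (081°, 13 nmi): east 13 sin 81° = 12.84, north 13 cos 81° = 2.03
Net displacement: 15.72 east, 1.21 north. Direction back to start is (-15.72, -1.21): bearing = atan2(-15.72, -1.21) mod 360° = 265.61° ≈ 266°.

266°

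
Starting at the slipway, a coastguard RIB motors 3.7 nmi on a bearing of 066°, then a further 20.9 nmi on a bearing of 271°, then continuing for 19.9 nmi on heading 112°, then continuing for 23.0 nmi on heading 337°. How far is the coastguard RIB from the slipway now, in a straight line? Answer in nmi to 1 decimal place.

Leg 1 (066°, 3.7 nmi): east 3.7 sin 66° = 3.38, north 3.7 cos 66° = 1.50
Leg 2 (271°, 20.9 nmi): east 20.9 sin 271° = -20.90, north 20.9 cos 271° = 0.36
Leg 3 (112°, 19.9 nmi): east 19.9 sin 112° = 18.45, north 19.9 cos 112° = -7.45
Leg 4 (337°, 23.0 nmi): east 23.0 sin 337° = -8.99, north 23.0 cos 337° = 21.17
Net: -8.05 east, 15.59 north. Distance = √((-8.05)² + (15.59)²) = 17.544 nmi.

17.5 nmi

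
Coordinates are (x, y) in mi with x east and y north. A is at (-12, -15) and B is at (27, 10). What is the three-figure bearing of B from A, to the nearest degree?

Δeast = 27 − -12 = 39.00; Δnorth = 10 − -15 = 25.00.
Bearing = atan2(Δeast, Δnorth) mod 360° = 57.34° ≈ 057°.

057°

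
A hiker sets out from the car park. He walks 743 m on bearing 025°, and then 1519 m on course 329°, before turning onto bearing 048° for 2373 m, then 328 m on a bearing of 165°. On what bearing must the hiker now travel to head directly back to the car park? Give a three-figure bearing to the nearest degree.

Leg 1 (025°, 743 m): east 743 sin 25° = 314.01, north 743 cos 25° = 673.39
Leg 2 (329°, 1519 m): east 1519 sin 329° = -782.34, north 1519 cos 329° = 1302.04
Leg 3 (048°, 2373 m): east 2373 sin 48° = 1763.48, north 2373 cos 48° = 1587.85
Leg 4 (165°, 328 m): east 328 sin 165° = 84.89, north 328 cos 165° = -316.82
Net displacement: 1380.04 east, 3246.45 north. Direction back to start is (-1380.04, -3246.45): bearing = atan2(-1380.04, -3246.45) mod 360° = 203.03° ≈ 203°.

203°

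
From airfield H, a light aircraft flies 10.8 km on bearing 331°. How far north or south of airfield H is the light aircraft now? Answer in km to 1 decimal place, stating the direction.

9.4 km north

Leg 1 (331°, 10.8 km): east 10.8 sin 331° = -5.24, north 10.8 cos 331° = 9.45
Net north component: 9.45 km.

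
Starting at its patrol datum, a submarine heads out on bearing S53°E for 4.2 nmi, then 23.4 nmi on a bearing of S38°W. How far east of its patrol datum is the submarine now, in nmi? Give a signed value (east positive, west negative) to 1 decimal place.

-11.1 nmi

Leg 1 (S53°E, 4.2 nmi): east 4.2 sin 127° = 3.35, north 4.2 cos 127° = -2.53
Leg 2 (S38°W, 23.4 nmi): east 23.4 sin 218° = -14.41, north 23.4 cos 218° = -18.44
Net east component: -11.05 nmi.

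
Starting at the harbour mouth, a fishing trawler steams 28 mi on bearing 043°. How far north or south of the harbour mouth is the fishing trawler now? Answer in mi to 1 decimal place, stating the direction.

Leg 1 (043°, 28 mi): east 28 sin 43° = 19.10, north 28 cos 43° = 20.48
Net north component: 20.48 mi.

20.5 mi north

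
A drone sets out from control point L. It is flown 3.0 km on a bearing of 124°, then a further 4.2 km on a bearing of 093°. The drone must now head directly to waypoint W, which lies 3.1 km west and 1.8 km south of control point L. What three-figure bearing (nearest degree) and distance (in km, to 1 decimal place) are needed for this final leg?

Leg 1 (124°, 3.0 km): east 3.0 sin 124° = 2.49, north 3.0 cos 124° = -1.68
Leg 2 (093°, 4.2 km): east 4.2 sin 93° = 4.19, north 4.2 cos 93° = -0.22
Current position: (6.68, -1.90). Target: (-3.1, -1.8). Remaining: Δeast = -9.78, Δnorth = 0.10.
Bearing = atan2(-9.78, 0.10) mod 360° = 270.57°; distance = √((-9.78)² + (0.10)²) = 9.782 km.

271°, 9.8 km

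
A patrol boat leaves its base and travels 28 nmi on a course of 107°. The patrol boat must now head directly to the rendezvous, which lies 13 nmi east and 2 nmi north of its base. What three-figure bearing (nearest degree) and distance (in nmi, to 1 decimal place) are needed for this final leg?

Leg 1 (107°, 28 nmi): east 28 sin 107° = 26.78, north 28 cos 107° = -8.19
Current position: (26.78, -8.19). Target: (13, 2). Remaining: Δeast = -13.78, Δnorth = 10.19.
Bearing = atan2(-13.78, 10.19) mod 360° = 306.48°; distance = √((-13.78)² + (10.19)²) = 17.133 nmi.

306°, 17.1 nmi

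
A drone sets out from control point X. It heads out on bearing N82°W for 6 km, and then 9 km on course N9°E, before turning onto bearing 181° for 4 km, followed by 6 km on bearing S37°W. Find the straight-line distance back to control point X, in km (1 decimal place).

Leg 1 (N82°W, 6 km): east 6 sin 278° = -5.94, north 6 cos 278° = 0.84
Leg 2 (N9°E, 9 km): east 9 sin 9° = 1.41, north 9 cos 9° = 8.89
Leg 3 (181°, 4 km): east 4 sin 181° = -0.07, north 4 cos 181° = -4.00
Leg 4 (S37°W, 6 km): east 6 sin 217° = -3.61, north 6 cos 217° = -4.79
Net: -8.21 east, 0.93 north. Distance = √((-8.21)² + (0.93)²) = 8.267 km.

8.3 km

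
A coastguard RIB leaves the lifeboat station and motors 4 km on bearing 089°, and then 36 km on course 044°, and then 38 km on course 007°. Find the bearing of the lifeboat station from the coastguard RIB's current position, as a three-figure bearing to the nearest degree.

208°

Leg 1 (089°, 4 km): east 4 sin 89° = 4.00, north 4 cos 89° = 0.07
Leg 2 (044°, 36 km): east 36 sin 44° = 25.01, north 36 cos 44° = 25.90
Leg 3 (007°, 38 km): east 38 sin 7° = 4.63, north 38 cos 7° = 37.72
Net displacement: 33.64 east, 63.68 north. Direction back to start is (-33.64, -63.68): bearing = atan2(-33.64, -63.68) mod 360° = 207.84° ≈ 208°.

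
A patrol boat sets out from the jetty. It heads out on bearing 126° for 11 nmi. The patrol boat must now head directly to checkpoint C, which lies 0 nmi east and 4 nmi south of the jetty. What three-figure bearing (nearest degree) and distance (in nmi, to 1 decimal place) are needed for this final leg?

285°, 9.2 nmi

Leg 1 (126°, 11 nmi): east 11 sin 126° = 8.90, north 11 cos 126° = -6.47
Current position: (8.90, -6.47). Target: (0, -4). Remaining: Δeast = -8.90, Δnorth = 2.47.
Bearing = atan2(-8.90, 2.47) mod 360° = 285.49°; distance = √((-8.90)² + (2.47)²) = 9.234 nmi.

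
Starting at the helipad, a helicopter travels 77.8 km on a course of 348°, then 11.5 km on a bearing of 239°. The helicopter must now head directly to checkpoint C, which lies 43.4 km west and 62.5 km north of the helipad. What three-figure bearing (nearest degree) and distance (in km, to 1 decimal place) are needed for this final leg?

246°, 19.0 km

Leg 1 (348°, 77.8 km): east 77.8 sin 348° = -16.18, north 77.8 cos 348° = 76.10
Leg 2 (239°, 11.5 km): east 11.5 sin 239° = -9.86, north 11.5 cos 239° = -5.92
Current position: (-26.03, 70.18). Target: (-43.4, 62.5). Remaining: Δeast = -17.37, Δnorth = -7.68.
Bearing = atan2(-17.37, -7.68) mod 360° = 246.15°; distance = √((-17.37)² + (-7.68)²) = 18.988 km.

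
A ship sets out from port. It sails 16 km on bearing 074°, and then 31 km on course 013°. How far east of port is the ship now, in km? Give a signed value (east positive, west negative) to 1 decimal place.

Leg 1 (074°, 16 km): east 16 sin 74° = 15.38, north 16 cos 74° = 4.41
Leg 2 (013°, 31 km): east 31 sin 13° = 6.97, north 31 cos 13° = 30.21
Net east component: 22.35 km.

22.4 km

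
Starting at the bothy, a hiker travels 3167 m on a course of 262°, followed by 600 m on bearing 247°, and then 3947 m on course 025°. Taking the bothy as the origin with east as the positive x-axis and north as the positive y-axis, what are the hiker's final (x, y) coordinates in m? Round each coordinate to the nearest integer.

Leg 1 (262°, 3167 m): east 3167 sin 262° = -3136.18, north 3167 cos 262° = -440.76
Leg 2 (247°, 600 m): east 600 sin 247° = -552.30, north 600 cos 247° = -234.44
Leg 3 (025°, 3947 m): east 3947 sin 25° = 1668.07, north 3947 cos 25° = 3577.20
Summing: -2020.41 m east, 2902.00 m north → (-2020, 2902).

(-2020, 2902)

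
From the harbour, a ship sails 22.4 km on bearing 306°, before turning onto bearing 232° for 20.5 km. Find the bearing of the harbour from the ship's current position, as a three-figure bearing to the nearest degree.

091°

Leg 1 (306°, 22.4 km): east 22.4 sin 306° = -18.12, north 22.4 cos 306° = 13.17
Leg 2 (232°, 20.5 km): east 20.5 sin 232° = -16.15, north 20.5 cos 232° = -12.62
Net displacement: -34.28 east, 0.55 north. Direction back to start is (34.28, -0.55): bearing = atan2(34.28, -0.55) mod 360° = 90.91° ≈ 091°.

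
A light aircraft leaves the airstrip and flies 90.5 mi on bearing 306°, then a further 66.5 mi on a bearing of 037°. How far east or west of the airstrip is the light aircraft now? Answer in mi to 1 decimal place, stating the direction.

33.2 mi west

Leg 1 (306°, 90.5 mi): east 90.5 sin 306° = -73.22, north 90.5 cos 306° = 53.19
Leg 2 (037°, 66.5 mi): east 66.5 sin 37° = 40.02, north 66.5 cos 37° = 53.11
Net east component: -33.20 mi.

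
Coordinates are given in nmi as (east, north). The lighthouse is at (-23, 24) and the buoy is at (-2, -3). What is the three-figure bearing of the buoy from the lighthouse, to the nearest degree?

142°

Δeast = -2 − -23 = 21.00; Δnorth = -3 − 24 = -27.00.
Bearing = atan2(Δeast, Δnorth) mod 360° = 142.13° ≈ 142°.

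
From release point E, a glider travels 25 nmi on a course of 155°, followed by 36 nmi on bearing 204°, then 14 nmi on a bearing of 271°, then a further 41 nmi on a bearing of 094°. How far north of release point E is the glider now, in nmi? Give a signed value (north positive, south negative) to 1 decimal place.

-58.2 nmi

Leg 1 (155°, 25 nmi): east 25 sin 155° = 10.57, north 25 cos 155° = -22.66
Leg 2 (204°, 36 nmi): east 36 sin 204° = -14.64, north 36 cos 204° = -32.89
Leg 3 (271°, 14 nmi): east 14 sin 271° = -14.00, north 14 cos 271° = 0.24
Leg 4 (094°, 41 nmi): east 41 sin 94° = 40.90, north 41 cos 94° = -2.86
Net north component: -58.16 nmi.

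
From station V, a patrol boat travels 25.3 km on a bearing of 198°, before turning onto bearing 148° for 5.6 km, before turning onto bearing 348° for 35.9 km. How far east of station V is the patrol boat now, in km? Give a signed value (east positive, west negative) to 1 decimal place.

-12.3 km

Leg 1 (198°, 25.3 km): east 25.3 sin 198° = -7.82, north 25.3 cos 198° = -24.06
Leg 2 (148°, 5.6 km): east 5.6 sin 148° = 2.97, north 5.6 cos 148° = -4.75
Leg 3 (348°, 35.9 km): east 35.9 sin 348° = -7.46, north 35.9 cos 348° = 35.12
Net east component: -12.31 km.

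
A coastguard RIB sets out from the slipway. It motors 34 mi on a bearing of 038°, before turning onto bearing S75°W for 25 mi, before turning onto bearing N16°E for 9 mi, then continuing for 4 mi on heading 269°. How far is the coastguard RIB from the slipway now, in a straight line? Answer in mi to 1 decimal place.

Leg 1 (038°, 34 mi): east 34 sin 38° = 20.93, north 34 cos 38° = 26.79
Leg 2 (S75°W, 25 mi): east 25 sin 255° = -24.15, north 25 cos 255° = -6.47
Leg 3 (N16°E, 9 mi): east 9 sin 16° = 2.48, north 9 cos 16° = 8.65
Leg 4 (269°, 4 mi): east 4 sin 269° = -4.00, north 4 cos 269° = -0.07
Net: -4.73 east, 28.90 north. Distance = √((-4.73)² + (28.90)²) = 29.289 mi.

29.3 mi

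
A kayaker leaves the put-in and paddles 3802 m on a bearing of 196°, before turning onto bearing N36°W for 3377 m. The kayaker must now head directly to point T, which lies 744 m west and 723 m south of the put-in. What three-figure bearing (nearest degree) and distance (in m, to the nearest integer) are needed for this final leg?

085°, 2298 m

Leg 1 (196°, 3802 m): east 3802 sin 196° = -1047.97, north 3802 cos 196° = -3654.72
Leg 2 (N36°W, 3377 m): east 3377 sin 324° = -1984.95, north 3377 cos 324° = 2732.05
Current position: (-3032.92, -922.67). Target: (-744, -723). Remaining: Δeast = 2288.92, Δnorth = 199.67.
Bearing = atan2(2288.92, 199.67) mod 360° = 85.01°; distance = √((2288.92)² + (199.67)²) = 2297.616 m.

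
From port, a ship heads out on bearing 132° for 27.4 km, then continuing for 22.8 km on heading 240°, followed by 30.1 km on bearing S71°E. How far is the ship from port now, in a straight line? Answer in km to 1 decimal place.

Leg 1 (132°, 27.4 km): east 27.4 sin 132° = 20.36, north 27.4 cos 132° = -18.33
Leg 2 (240°, 22.8 km): east 22.8 sin 240° = -19.75, north 22.8 cos 240° = -11.40
Leg 3 (S71°E, 30.1 km): east 30.1 sin 109° = 28.46, north 30.1 cos 109° = -9.80
Net: 29.08 east, -39.53 north. Distance = √((29.08)² + (-39.53)²) = 49.075 km.

49.1 km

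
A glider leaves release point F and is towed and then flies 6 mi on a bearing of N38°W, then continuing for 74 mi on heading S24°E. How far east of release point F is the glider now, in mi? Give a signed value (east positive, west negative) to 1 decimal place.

Leg 1 (N38°W, 6 mi): east 6 sin 322° = -3.69, north 6 cos 322° = 4.73
Leg 2 (S24°E, 74 mi): east 74 sin 156° = 30.10, north 74 cos 156° = -67.60
Net east component: 26.40 mi.

26.4 mi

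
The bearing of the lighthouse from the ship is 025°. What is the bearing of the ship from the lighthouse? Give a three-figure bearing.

205°

Back-bearing = 025° + 180° = 205°.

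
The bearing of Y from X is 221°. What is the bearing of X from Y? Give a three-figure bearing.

Back-bearing = 221° − 180° = 041°.

041°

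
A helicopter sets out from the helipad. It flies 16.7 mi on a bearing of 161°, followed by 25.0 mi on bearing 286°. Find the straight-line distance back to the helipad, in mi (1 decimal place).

Leg 1 (161°, 16.7 mi): east 16.7 sin 161° = 5.44, north 16.7 cos 161° = -15.79
Leg 2 (286°, 25.0 mi): east 25.0 sin 286° = -24.03, north 25.0 cos 286° = 6.89
Net: -18.59 east, -8.90 north. Distance = √((-18.59)² + (-8.90)²) = 20.614 mi.

20.6 mi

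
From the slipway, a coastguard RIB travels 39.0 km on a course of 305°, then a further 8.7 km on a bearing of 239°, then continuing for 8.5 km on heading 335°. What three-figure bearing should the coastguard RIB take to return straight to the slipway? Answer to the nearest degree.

121°

Leg 1 (305°, 39.0 km): east 39.0 sin 305° = -31.95, north 39.0 cos 305° = 22.37
Leg 2 (239°, 8.7 km): east 8.7 sin 239° = -7.46, north 8.7 cos 239° = -4.48
Leg 3 (335°, 8.5 km): east 8.5 sin 335° = -3.59, north 8.5 cos 335° = 7.70
Net displacement: -43.00 east, 25.59 north. Direction back to start is (43.00, -25.59): bearing = atan2(43.00, -25.59) mod 360° = 120.76° ≈ 121°.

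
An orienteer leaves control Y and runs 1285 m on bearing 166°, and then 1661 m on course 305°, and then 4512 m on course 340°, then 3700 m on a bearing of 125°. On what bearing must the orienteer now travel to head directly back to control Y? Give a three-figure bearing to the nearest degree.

194°

Leg 1 (166°, 1285 m): east 1285 sin 166° = 310.87, north 1285 cos 166° = -1246.83
Leg 2 (305°, 1661 m): east 1661 sin 305° = -1360.61, north 1661 cos 305° = 952.71
Leg 3 (340°, 4512 m): east 4512 sin 340° = -1543.19, north 4512 cos 340° = 4239.89
Leg 4 (125°, 3700 m): east 3700 sin 125° = 3030.86, north 3700 cos 125° = -2122.23
Net displacement: 437.93 east, 1823.54 north. Direction back to start is (-437.93, -1823.54): bearing = atan2(-437.93, -1823.54) mod 360° = 193.50° ≈ 194°.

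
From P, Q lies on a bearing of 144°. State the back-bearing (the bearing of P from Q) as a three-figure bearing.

Back-bearing = 144° + 180° = 324°.

324°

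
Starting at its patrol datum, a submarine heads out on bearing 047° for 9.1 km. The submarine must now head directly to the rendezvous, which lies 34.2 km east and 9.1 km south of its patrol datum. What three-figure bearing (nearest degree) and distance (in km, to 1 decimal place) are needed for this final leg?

119°, 31.5 km

Leg 1 (047°, 9.1 km): east 9.1 sin 47° = 6.66, north 9.1 cos 47° = 6.21
Current position: (6.66, 6.21). Target: (34.2, -9.1). Remaining: Δeast = 27.54, Δnorth = -15.31.
Bearing = atan2(27.54, -15.31) mod 360° = 119.06°; distance = √((27.54)² + (-15.31)²) = 31.512 km.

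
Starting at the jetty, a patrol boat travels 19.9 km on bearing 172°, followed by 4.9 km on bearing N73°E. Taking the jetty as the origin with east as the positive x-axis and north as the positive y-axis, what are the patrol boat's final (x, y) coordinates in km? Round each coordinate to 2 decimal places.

Leg 1 (172°, 19.9 km): east 19.9 sin 172° = 2.77, north 19.9 cos 172° = -19.71
Leg 2 (N73°E, 4.9 km): east 4.9 sin 73° = 4.69, north 4.9 cos 73° = 1.43
Summing: 7.46 km east, -18.27 km north → (7.46, -18.27).

(7.46, -18.27)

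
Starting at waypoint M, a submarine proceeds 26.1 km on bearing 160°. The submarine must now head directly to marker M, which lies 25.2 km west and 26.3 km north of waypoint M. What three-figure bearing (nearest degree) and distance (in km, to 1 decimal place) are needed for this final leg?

Leg 1 (160°, 26.1 km): east 26.1 sin 160° = 8.93, north 26.1 cos 160° = -24.53
Current position: (8.93, -24.53). Target: (-25.2, 26.3). Remaining: Δeast = -34.13, Δnorth = 50.83.
Bearing = atan2(-34.13, 50.83) mod 360° = 326.12°; distance = √((-34.13)² + (50.83)²) = 61.220 km.

326°, 61.2 km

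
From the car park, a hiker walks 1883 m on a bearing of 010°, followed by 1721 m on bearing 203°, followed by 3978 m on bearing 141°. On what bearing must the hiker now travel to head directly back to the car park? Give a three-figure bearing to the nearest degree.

323°

Leg 1 (010°, 1883 m): east 1883 sin 10° = 326.98, north 1883 cos 10° = 1854.39
Leg 2 (203°, 1721 m): east 1721 sin 203° = -672.45, north 1721 cos 203° = -1584.19
Leg 3 (141°, 3978 m): east 3978 sin 141° = 2503.44, north 3978 cos 141° = -3091.49
Net displacement: 2157.97 east, -2821.28 north. Direction back to start is (-2157.97, 2821.28): bearing = atan2(-2157.97, 2821.28) mod 360° = 322.59° ≈ 323°.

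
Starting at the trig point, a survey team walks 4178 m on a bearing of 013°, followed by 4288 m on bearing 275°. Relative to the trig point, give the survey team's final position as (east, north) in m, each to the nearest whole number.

Leg 1 (013°, 4178 m): east 4178 sin 13° = 939.85, north 4178 cos 13° = 4070.92
Leg 2 (275°, 4288 m): east 4288 sin 275° = -4271.68, north 4288 cos 275° = 373.72
Summing: -3331.84 m east, 4444.64 m north → (-3332, 4445).

(-3332, 4445)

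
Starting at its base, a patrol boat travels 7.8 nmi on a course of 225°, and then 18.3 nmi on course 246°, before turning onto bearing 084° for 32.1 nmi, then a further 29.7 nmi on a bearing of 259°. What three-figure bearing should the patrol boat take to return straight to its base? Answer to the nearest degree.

Leg 1 (225°, 7.8 nmi): east 7.8 sin 225° = -5.52, north 7.8 cos 225° = -5.52
Leg 2 (246°, 18.3 nmi): east 18.3 sin 246° = -16.72, north 18.3 cos 246° = -7.44
Leg 3 (084°, 32.1 nmi): east 32.1 sin 84° = 31.92, north 32.1 cos 84° = 3.36
Leg 4 (259°, 29.7 nmi): east 29.7 sin 259° = -29.15, north 29.7 cos 259° = -5.67
Net displacement: -19.46 east, -15.27 north. Direction back to start is (19.46, 15.27): bearing = atan2(19.46, 15.27) mod 360° = 51.88° ≈ 052°.

052°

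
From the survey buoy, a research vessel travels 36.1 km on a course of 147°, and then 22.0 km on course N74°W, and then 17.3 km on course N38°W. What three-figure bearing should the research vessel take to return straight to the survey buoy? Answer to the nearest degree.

049°

Leg 1 (147°, 36.1 km): east 36.1 sin 147° = 19.66, north 36.1 cos 147° = -30.28
Leg 2 (N74°W, 22.0 km): east 22.0 sin 286° = -21.15, north 22.0 cos 286° = 6.06
Leg 3 (N38°W, 17.3 km): east 17.3 sin 322° = -10.65, north 17.3 cos 322° = 13.63
Net displacement: -12.14 east, -10.58 north. Direction back to start is (12.14, 10.58): bearing = atan2(12.14, 10.58) mod 360° = 48.92° ≈ 049°.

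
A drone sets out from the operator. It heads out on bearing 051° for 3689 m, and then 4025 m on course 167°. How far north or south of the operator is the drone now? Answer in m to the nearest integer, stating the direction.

1600 m south

Leg 1 (051°, 3689 m): east 3689 sin 51° = 2866.89, north 3689 cos 51° = 2321.56
Leg 2 (167°, 4025 m): east 4025 sin 167° = 905.43, north 4025 cos 167° = -3921.84
Net north component: -1600.28 m.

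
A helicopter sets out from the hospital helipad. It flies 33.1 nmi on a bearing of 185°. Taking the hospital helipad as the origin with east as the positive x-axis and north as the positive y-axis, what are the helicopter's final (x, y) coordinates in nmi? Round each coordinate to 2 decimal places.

Leg 1 (185°, 33.1 nmi): east 33.1 sin 185° = -2.88, north 33.1 cos 185° = -32.97
Summing: -2.88 nmi east, -32.97 nmi north → (-2.88, -32.97).

(-2.88, -32.97)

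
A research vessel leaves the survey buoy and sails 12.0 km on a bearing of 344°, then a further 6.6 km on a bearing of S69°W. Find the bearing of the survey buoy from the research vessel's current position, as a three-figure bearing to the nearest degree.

Leg 1 (344°, 12.0 km): east 12.0 sin 344° = -3.31, north 12.0 cos 344° = 11.54
Leg 2 (S69°W, 6.6 km): east 6.6 sin 249° = -6.16, north 6.6 cos 249° = -2.37
Net displacement: -9.47 east, 9.17 north. Direction back to start is (9.47, -9.17): bearing = atan2(9.47, -9.17) mod 360° = 134.08° ≈ 134°.

134°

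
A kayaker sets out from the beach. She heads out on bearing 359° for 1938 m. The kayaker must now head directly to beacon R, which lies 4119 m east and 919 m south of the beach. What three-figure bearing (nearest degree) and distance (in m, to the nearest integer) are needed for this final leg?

125°, 5041 m

Leg 1 (359°, 1938 m): east 1938 sin 359° = -33.82, north 1938 cos 359° = 1937.70
Current position: (-33.82, 1937.70). Target: (4119, -919). Remaining: Δeast = 4152.82, Δnorth = -2856.70.
Bearing = atan2(4152.82, -2856.70) mod 360° = 124.52°; distance = √((4152.82)² + (-2856.70)²) = 5040.506 m.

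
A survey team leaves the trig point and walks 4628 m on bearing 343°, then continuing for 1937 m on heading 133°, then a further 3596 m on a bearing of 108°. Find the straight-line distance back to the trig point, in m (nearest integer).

Leg 1 (343°, 4628 m): east 4628 sin 343° = -1353.10, north 4628 cos 343° = 4425.78
Leg 2 (133°, 1937 m): east 1937 sin 133° = 1416.63, north 1937 cos 133° = -1321.03
Leg 3 (108°, 3596 m): east 3596 sin 108° = 3420.00, north 3596 cos 108° = -1111.23
Net: 3483.54 east, 1993.52 north. Distance = √((3483.54)² + (1993.52)²) = 4013.620 m.

4014 m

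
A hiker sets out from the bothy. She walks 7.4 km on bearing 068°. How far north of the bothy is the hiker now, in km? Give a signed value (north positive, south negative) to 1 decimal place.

2.8 km

Leg 1 (068°, 7.4 km): east 7.4 sin 68° = 6.86, north 7.4 cos 68° = 2.77
Net north component: 2.77 km.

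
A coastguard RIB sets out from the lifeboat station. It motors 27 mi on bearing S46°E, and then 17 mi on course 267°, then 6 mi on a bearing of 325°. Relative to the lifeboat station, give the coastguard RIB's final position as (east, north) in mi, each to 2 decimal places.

(-1.00, -14.73)

Leg 1 (S46°E, 27 mi): east 27 sin 134° = 19.42, north 27 cos 134° = -18.76
Leg 2 (267°, 17 mi): east 17 sin 267° = -16.98, north 17 cos 267° = -0.89
Leg 3 (325°, 6 mi): east 6 sin 325° = -3.44, north 6 cos 325° = 4.91
Summing: -1.00 mi east, -14.73 mi north → (-1.00, -14.73).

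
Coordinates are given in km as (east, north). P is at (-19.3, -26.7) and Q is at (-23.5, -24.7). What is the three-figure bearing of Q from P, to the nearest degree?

Δeast = -23.5 − -19.3 = -4.20; Δnorth = -24.7 − -26.7 = 2.00.
Bearing = atan2(Δeast, Δnorth) mod 360° = 295.46° ≈ 295°.

295°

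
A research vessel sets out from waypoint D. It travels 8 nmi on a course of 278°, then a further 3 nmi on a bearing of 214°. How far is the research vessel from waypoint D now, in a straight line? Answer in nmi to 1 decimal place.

9.7 nmi

Leg 1 (278°, 8 nmi): east 8 sin 278° = -7.92, north 8 cos 278° = 1.11
Leg 2 (214°, 3 nmi): east 3 sin 214° = -1.68, north 3 cos 214° = -2.49
Net: -9.60 east, -1.37 north. Distance = √((-9.60)² + (-1.37)²) = 9.698 nmi.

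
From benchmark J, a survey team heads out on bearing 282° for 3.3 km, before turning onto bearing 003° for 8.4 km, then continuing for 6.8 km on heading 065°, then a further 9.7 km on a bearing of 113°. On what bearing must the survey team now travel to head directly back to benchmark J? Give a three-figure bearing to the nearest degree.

Leg 1 (282°, 3.3 km): east 3.3 sin 282° = -3.23, north 3.3 cos 282° = 0.69
Leg 2 (003°, 8.4 km): east 8.4 sin 3° = 0.44, north 8.4 cos 3° = 8.39
Leg 3 (065°, 6.8 km): east 6.8 sin 65° = 6.16, north 6.8 cos 65° = 2.87
Leg 4 (113°, 9.7 km): east 9.7 sin 113° = 8.93, north 9.7 cos 113° = -3.79
Net displacement: 12.30 east, 8.16 north. Direction back to start is (-12.30, -8.16): bearing = atan2(-12.30, -8.16) mod 360° = 236.45° ≈ 236°.

236°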